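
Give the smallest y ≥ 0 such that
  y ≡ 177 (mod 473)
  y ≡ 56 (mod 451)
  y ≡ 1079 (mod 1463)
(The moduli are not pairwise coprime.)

gcd(473, 451) = 11 and 11 | (56 − 177), so the pair is consistent; merging gives y ≡ 7272 (mod 19393), where 19393 = lcm(473, 451).
gcd(19393, 1463) = 11 and 11 | (1079 − 7272), so the pair is consistent; merging gives y ≡ 65451 (mod 2579269), where 2579269 = lcm(19393, 1463).
The solution is unique modulo lcm(473, 451, 1463) = 2579269.

65451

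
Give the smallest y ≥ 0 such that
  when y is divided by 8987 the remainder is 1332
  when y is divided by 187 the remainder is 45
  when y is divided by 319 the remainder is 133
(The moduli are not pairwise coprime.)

2463770

gcd(8987, 187) = 11 and 11 | (45 − 1332), so the pair is consistent; merging gives y ≡ 19306 (mod 152779), where 152779 = lcm(8987, 187).
gcd(152779, 319) = 11 and 11 | (133 − 19306), so the pair is consistent; merging gives y ≡ 2463770 (mod 4430591), where 4430591 = lcm(152779, 319).
The solution is unique modulo lcm(8987, 187, 319) = 4430591.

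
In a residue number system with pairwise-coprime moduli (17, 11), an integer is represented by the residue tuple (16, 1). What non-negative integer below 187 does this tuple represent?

67

Combine the congruences pairwise.
From x ≡ 16 (mod 17) write x = 16 + 17t. Substituting into x ≡ 1 (mod 11) gives 17t ≡ 7 (mod 11), and since 6⁻¹ ≡ 2 (mod 11), t ≡ 3. Hence x ≡ 16 + 17·3 = 67 (mod 187).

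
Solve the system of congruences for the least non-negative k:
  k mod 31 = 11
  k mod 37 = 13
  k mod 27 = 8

24470

Combine the congruences pairwise.
From k ≡ 11 (mod 31) write k = 11 + 31t. Substituting into k ≡ 13 (mod 37) gives 31t ≡ 2 (mod 37), and since 31⁻¹ ≡ 6 (mod 37), t ≡ 12. Hence k ≡ 11 + 31·12 = 383 (mod 1147).
From k ≡ 383 (mod 1147) write k = 383 + 1147t. Substituting into k ≡ 8 (mod 27) gives 1147t ≡ 3 (mod 27), and since 13⁻¹ ≡ 25 (mod 27), t ≡ 21. Hence k ≡ 383 + 1147·21 = 24470 (mod 30969).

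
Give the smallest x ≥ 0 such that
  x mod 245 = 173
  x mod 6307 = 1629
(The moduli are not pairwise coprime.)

171918

Combine the congruences pairwise.
gcd(245, 6307) = 7 and 7 | (1629 − 173), so the pair is consistent; merging gives x ≡ 171918 (mod 220745), where 220745 = lcm(245, 6307).
The solution is unique modulo lcm(245, 6307) = 220745.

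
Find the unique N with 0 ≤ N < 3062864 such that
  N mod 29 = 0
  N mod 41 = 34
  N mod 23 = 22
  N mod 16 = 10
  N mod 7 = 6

From N ≡ 0 (mod 29) write N = 0 + 29t. Substituting into N ≡ 34 (mod 41) gives 29t ≡ 34 (mod 41), and since 29⁻¹ ≡ 17 (mod 41), t ≡ 4. Hence N ≡ 0 + 29·4 = 116 (mod 1189).
From N ≡ 116 (mod 1189) write N = 116 + 1189t. Substituting into N ≡ 22 (mod 23) gives 1189t ≡ 21 (mod 23), and since 16⁻¹ ≡ 13 (mod 23), t ≡ 20. Hence N ≡ 116 + 1189·20 = 23896 (mod 27347).
From N ≡ 23896 (mod 27347) write N = 23896 + 27347t. Substituting into N ≡ 10 (mod 16) gives 27347t ≡ 2 (mod 16), and since 3⁻¹ ≡ 11 (mod 16), t ≡ 6. Hence N ≡ 23896 + 27347·6 = 187978 (mod 437552).
From N ≡ 187978 (mod 437552) write N = 187978 + 437552t. Substituting into N ≡ 6 (mod 7) gives 437552t ≡ 6 (mod 7), and since 3⁻¹ ≡ 5 (mod 7), t ≡ 2. Hence N ≡ 187978 + 437552·2 = 1063082 (mod 3062864).

1063082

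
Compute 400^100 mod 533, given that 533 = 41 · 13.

42

Mod 41: 400 ≡ 31; by Fermat, exponent reduces to 100 mod 40 = 20; 31^20 ≡ 1 (mod 41).
Mod 13: 400 ≡ 10; by Fermat, exponent reduces to 100 mod 12 = 4; 10^4 ≡ 3 (mod 13).
Combine by CRT: x ≡ 1 (mod 41), x ≡ 3 (mod 13) ⇒ x ≡ 42 (mod 533).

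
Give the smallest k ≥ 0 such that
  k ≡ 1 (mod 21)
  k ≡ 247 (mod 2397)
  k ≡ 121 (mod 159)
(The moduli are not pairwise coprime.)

gcd(21, 2397) = 3 and 3 | (247 − 1), so the pair is consistent; merging gives k ≡ 5041 (mod 16779), where 16779 = lcm(21, 2397).
gcd(16779, 159) = 3 and 3 | (121 − 5041), so the pair is consistent; merging gives k ≡ 38599 (mod 889287), where 889287 = lcm(16779, 159).
The solution is unique modulo lcm(21, 2397, 159) = 889287.

38599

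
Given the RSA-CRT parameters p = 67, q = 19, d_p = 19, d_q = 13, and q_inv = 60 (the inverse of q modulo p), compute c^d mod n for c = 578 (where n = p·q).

m₁ = c^(d_p) mod p: c ≡ 42 (mod 67), and 42^19 mod 67 = 43.
m₂ = c^(d_q) mod q: c ≡ 8 (mod 19), and 8^13 mod 19 = 8.
h = q_inv·(m₁ − m₂) mod p = 60·(43 − 8) mod 67 = 23.
m = m₂ + h·q = 8 + 23·19 = 445.

445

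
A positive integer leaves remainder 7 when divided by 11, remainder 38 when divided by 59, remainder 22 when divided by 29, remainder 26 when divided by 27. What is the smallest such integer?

From N ≡ 7 (mod 11) write N = 7 + 11t. Substituting into N ≡ 38 (mod 59) gives 11t ≡ 31 (mod 59), and since 11⁻¹ ≡ 43 (mod 59), t ≡ 35. Hence N ≡ 7 + 11·35 = 392 (mod 649).
From N ≡ 392 (mod 649) write N = 392 + 649t. Substituting into N ≡ 22 (mod 29) gives 649t ≡ 7 (mod 29), and since 11⁻¹ ≡ 8 (mod 29), t ≡ 27. Hence N ≡ 392 + 649·27 = 17915 (mod 18821).
From N ≡ 17915 (mod 18821) write N = 17915 + 18821t. Substituting into N ≡ 26 (mod 27) gives 18821t ≡ 12 (mod 27), and since 2⁻¹ ≡ 14 (mod 27), t ≡ 6. Hence N ≡ 17915 + 18821·6 = 130841 (mod 508167).

130841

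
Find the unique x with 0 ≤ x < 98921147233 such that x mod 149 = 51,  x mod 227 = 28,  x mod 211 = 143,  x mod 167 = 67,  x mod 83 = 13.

44342993369

The moduli are pairwise coprime; N = 149·227·211·167·83 = 98921147233.
N/149 = 663900317; 663900317 ≡ 123 (mod 149); 123·63 ≡ 1, so inverse 63.
N/227 = 435775979; 435775979 ≡ 220 (mod 227); 220·162 ≡ 1, so inverse 162.
N/211 = 468820603; 468820603 ≡ 125 (mod 211); 125·184 ≡ 1, so inverse 184.
N/167 = 592342199; 592342199 ≡ 46 (mod 167); 46·69 ≡ 1, so inverse 69.
N/83 = 1191821051; 1191821051 ≡ 64 (mod 83); 64·48 ≡ 1, so inverse 48.
x ≡ 51·663900317·63 + 28·435775979·162 + 143·468820603·184 + 67·592342199·69 + 13·1191821051·48 = 19927493587202.
19927493587202 mod 98921147233 = 44342993369.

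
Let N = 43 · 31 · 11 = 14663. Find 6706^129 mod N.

12075

Mod 43: 6706 ≡ 41; by Fermat, exponent reduces to 129 mod 42 = 3; 41^3 ≡ 35 (mod 43).
Mod 31: 6706 ≡ 10; by Fermat, exponent reduces to 129 mod 30 = 9; 10^9 ≡ 16 (mod 31).
Mod 11: 6706 ≡ 7; by Fermat, exponent reduces to 129 mod 10 = 9; 7^9 ≡ 8 (mod 11).
Combine by CRT: x ≡ 35 (mod 43), x ≡ 16 (mod 31), x ≡ 8 (mod 11) ⇒ x ≡ 12075 (mod 14663).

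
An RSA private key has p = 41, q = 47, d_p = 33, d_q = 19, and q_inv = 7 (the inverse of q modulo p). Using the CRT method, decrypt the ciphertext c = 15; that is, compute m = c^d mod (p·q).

m₁ = c^(d_p) mod p: c ≡ 15 (mod 41), and 15^33 mod 41 = 35.
m₂ = c^(d_q) mod q: c ≡ 15 (mod 47), and 15^19 mod 47 = 39.
h = q_inv·(m₁ − m₂) mod p = 7·(35 − 39) mod 41 = 13.
m = m₂ + h·q = 39 + 13·47 = 650.

650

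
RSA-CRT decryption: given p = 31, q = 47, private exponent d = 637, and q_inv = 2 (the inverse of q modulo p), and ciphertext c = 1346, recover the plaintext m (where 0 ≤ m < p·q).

d_p = d mod (p−1) = 637 mod 30 = 7; d_q = d mod (q−1) = 39.
m₁ = c^(d_p) mod p: c ≡ 13 (mod 31), and 13^7 mod 31 = 22.
m₂ = c^(d_q) mod q: c ≡ 30 (mod 47), and 30^39 mod 47 = 31.
h = q_inv·(m₁ − m₂) mod p = 2·(22 − 31) mod 31 = 13.
m = m₂ + h·q = 31 + 13·47 = 642.

642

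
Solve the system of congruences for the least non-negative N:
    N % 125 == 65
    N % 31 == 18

1940

Combine the congruences pairwise.
From N ≡ 65 (mod 125) write N = 65 + 125t. Substituting into N ≡ 18 (mod 31) gives 125t ≡ 15 (mod 31), and since 1⁻¹ ≡ 1 (mod 31), t ≡ 15. Hence N ≡ 65 + 125·15 = 1940 (mod 3875).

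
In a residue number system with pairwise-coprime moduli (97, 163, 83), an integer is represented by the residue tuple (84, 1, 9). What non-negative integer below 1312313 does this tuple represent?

85250

From x ≡ 84 (mod 97) write x = 84 + 97t. Substituting into x ≡ 1 (mod 163) gives 97t ≡ 80 (mod 163), and since 97⁻¹ ≡ 121 (mod 163), t ≡ 63. Hence x ≡ 84 + 97·63 = 6195 (mod 15811).
From x ≡ 6195 (mod 15811) write x = 6195 + 15811t. Substituting into x ≡ 9 (mod 83) gives 15811t ≡ 39 (mod 83), and since 41⁻¹ ≡ 81 (mod 83), t ≡ 5. Hence x ≡ 6195 + 15811·5 = 85250 (mod 1312313).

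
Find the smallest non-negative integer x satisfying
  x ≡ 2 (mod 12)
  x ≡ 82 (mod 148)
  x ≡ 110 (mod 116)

gcd(12, 148) = 4 and 4 | (82 − 2), so the pair is consistent; merging gives x ≡ 230 (mod 444), where 444 = lcm(12, 148).
gcd(444, 116) = 4 and 4 | (110 − 230), so the pair is consistent; merging gives x ≡ 2894 (mod 12876), where 12876 = lcm(444, 116).
The solution is unique modulo lcm(12, 148, 116) = 12876.

2894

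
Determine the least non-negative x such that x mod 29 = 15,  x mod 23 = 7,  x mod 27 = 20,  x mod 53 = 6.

The moduli are pairwise coprime; N = 29·23·27·53 = 954477.
N/29 = 32913; 32913 ≡ 27 (mod 29); 27·14 ≡ 1, so inverse 14.
N/23 = 41499; 41499 ≡ 7 (mod 23); 7·10 ≡ 1, so inverse 10.
N/27 = 35351; 35351 ≡ 8 (mod 27); 8·17 ≡ 1, so inverse 17.
N/53 = 18009; 18009 ≡ 42 (mod 53); 42·24 ≡ 1, so inverse 24.
x ≡ 15·32913·14 + 7·41499·10 + 20·35351·17 + 6·18009·24 = 24429296.
24429296 mod 954477 = 567371.

567371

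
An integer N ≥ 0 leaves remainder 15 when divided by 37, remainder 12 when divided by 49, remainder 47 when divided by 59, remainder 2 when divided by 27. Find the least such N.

From N ≡ 15 (mod 37) write N = 15 + 37t. Substituting into N ≡ 12 (mod 49) gives 37t ≡ 46 (mod 49), and since 37⁻¹ ≡ 4 (mod 49), t ≡ 37. Hence N ≡ 15 + 37·37 = 1384 (mod 1813).
From N ≡ 1384 (mod 1813) write N = 1384 + 1813t. Substituting into N ≡ 47 (mod 59) gives 1813t ≡ 20 (mod 59), and since 43⁻¹ ≡ 11 (mod 59), t ≡ 43. Hence N ≡ 1384 + 1813·43 = 79343 (mod 106967).
From N ≡ 79343 (mod 106967) write N = 79343 + 106967t. Substituting into N ≡ 2 (mod 27) gives 106967t ≡ 12 (mod 27), and since 20⁻¹ ≡ 23 (mod 27), t ≡ 6. Hence N ≡ 79343 + 106967·6 = 721145 (mod 2888109).

721145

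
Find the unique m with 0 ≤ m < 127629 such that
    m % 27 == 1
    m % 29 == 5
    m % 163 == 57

The moduli are pairwise coprime; N = 27·29·163 = 127629.
N/27 = 4727; 4727 ≡ 2 (mod 27); 2·14 ≡ 1, so inverse 14.
N/29 = 4401; 4401 ≡ 22 (mod 29); 22·4 ≡ 1, so inverse 4.
N/163 = 783; 783 ≡ 131 (mod 163); 131·56 ≡ 1, so inverse 56.
m ≡ 1·4727·14 + 5·4401·4 + 57·783·56 = 2653534.
2653534 mod 127629 = 100954.

100954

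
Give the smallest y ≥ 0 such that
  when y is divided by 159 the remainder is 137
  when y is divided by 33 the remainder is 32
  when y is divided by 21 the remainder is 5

gcd(159, 33) = 3 and 3 | (32 − 137), so the pair is consistent; merging gives y ≡ 296 (mod 1749), where 1749 = lcm(159, 33).
gcd(1749, 21) = 3 and 3 | (5 − 296), so the pair is consistent; merging gives y ≡ 7292 (mod 12243), where 12243 = lcm(1749, 21).
The solution is unique modulo lcm(159, 33, 21) = 12243.

7292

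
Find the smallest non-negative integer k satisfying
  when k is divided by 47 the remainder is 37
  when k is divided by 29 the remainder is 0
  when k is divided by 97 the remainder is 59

61654

The moduli are pairwise coprime; N = 47·29·97 = 132211.
N/47 = 2813; 2813 ≡ 40 (mod 47); 40·20 ≡ 1, so inverse 20.
N/29 = 4559; 4559 ≡ 6 (mod 29); 6·5 ≡ 1, so inverse 5.
N/97 = 1363; 1363 ≡ 5 (mod 97); 5·39 ≡ 1, so inverse 39.
k ≡ 37·2813·20 + 0·4559·5 + 59·1363·39 = 5217883.
5217883 mod 132211 = 61654.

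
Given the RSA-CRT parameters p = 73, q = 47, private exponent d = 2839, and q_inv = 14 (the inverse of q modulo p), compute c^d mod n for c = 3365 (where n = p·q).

3388

d_p = d mod (p−1) = 2839 mod 72 = 31; d_q = d mod (q−1) = 33.
m₁ = c^(d_p) mod p: c ≡ 7 (mod 73), and 7^31 mod 73 = 30.
m₂ = c^(d_q) mod q: c ≡ 28 (mod 47), and 28^33 mod 47 = 4.
h = q_inv·(m₁ − m₂) mod p = 14·(30 − 4) mod 73 = 72.
m = m₂ + h·q = 4 + 72·47 = 3388.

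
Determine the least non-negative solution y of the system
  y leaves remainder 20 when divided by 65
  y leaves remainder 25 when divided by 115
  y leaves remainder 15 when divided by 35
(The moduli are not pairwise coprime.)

gcd(65, 115) = 5 and 5 | (25 − 20), so the pair is consistent; merging gives y ≡ 1060 (mod 1495), where 1495 = lcm(65, 115).
gcd(1495, 35) = 5 and 5 | (15 − 1060), so the pair is consistent; merging gives y ≡ 5545 (mod 10465), where 10465 = lcm(1495, 35).
The solution is unique modulo lcm(65, 115, 35) = 10465.

5545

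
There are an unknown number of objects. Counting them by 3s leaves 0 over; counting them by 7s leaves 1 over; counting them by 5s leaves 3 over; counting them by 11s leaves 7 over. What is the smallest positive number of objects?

The moduli are pairwise coprime; M = 3·7·5·11 = 1155.
M/3 = 385; 385 ≡ 1 (mod 3), inverse 1.
M/7 = 165; 165 ≡ 4 (mod 7); 4·2 ≡ 1, so inverse 2.
M/5 = 231; 231 ≡ 1 (mod 5), inverse 1.
M/11 = 105; 105 ≡ 6 (mod 11); 6·2 ≡ 1, so inverse 2.
N ≡ 0·385·1 + 1·165·2 + 3·231·1 + 7·105·2 = 2493.
2493 mod 1155 = 183.

183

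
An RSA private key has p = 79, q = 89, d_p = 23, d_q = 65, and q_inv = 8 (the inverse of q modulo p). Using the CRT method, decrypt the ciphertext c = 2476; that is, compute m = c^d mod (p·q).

m₁ = c^(d_p) mod p: c ≡ 27 (mod 79), and 27^23 mod 79 = 33.
m₂ = c^(d_q) mod q: c ≡ 73 (mod 89), and 73^65 mod 89 = 50.
h = q_inv·(m₁ − m₂) mod p = 8·(33 − 50) mod 79 = 22.
m = m₂ + h·q = 50 + 22·89 = 2008.

2008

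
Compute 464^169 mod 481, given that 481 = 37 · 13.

126

Mod 37: 464 ≡ 20; by Fermat, exponent reduces to 169 mod 36 = 25; 20^25 ≡ 15 (mod 37).
Mod 13: 464 ≡ 9; by Fermat, exponent reduces to 169 mod 12 = 1; 9^1 ≡ 9 (mod 13).
Combine by CRT: x ≡ 15 (mod 37), x ≡ 9 (mod 13) ⇒ x ≡ 126 (mod 481).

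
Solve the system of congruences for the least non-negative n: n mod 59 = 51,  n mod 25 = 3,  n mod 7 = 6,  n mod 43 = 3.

Combine the congruences pairwise.
From n ≡ 51 (mod 59) write n = 51 + 59t. Substituting into n ≡ 3 (mod 25) gives 59t ≡ 2 (mod 25), and since 9⁻¹ ≡ 14 (mod 25), t ≡ 3. Hence n ≡ 51 + 59·3 = 228 (mod 1475).
From n ≡ 228 (mod 1475) write n = 228 + 1475t. Substituting into n ≡ 6 (mod 7) gives 1475t ≡ 2 (mod 7), and since 5⁻¹ ≡ 3 (mod 7), t ≡ 6. Hence n ≡ 228 + 1475·6 = 9078 (mod 10325).
From n ≡ 9078 (mod 10325) write n = 9078 + 10325t. Substituting into n ≡ 3 (mod 43) gives 10325t ≡ 41 (mod 43), and since 5⁻¹ ≡ 26 (mod 43), t ≡ 34. Hence n ≡ 9078 + 10325·34 = 360128 (mod 443975).

360128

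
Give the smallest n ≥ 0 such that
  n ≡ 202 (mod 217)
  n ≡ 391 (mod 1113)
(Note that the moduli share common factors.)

gcd(217, 1113) = 7 and 7 | (391 − 202), so the pair is consistent; merging gives n ≡ 1504 (mod 34503), where 34503 = lcm(217, 1113).
The solution is unique modulo lcm(217, 1113) = 34503.

1504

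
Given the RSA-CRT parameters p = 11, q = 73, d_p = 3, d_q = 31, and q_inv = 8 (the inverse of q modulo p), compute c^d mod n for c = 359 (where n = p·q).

486

m₁ = c^(d_p) mod p: c ≡ 7 (mod 11), and 7^3 mod 11 = 2.
m₂ = c^(d_q) mod q: c ≡ 67 (mod 73), and 67^31 mod 73 = 48.
h = q_inv·(m₁ − m₂) mod p = 8·(2 − 48) mod 11 = 6.
m = m₂ + h·q = 48 + 6·73 = 486.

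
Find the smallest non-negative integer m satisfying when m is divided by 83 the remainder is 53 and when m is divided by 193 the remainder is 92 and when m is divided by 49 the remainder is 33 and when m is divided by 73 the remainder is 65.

The moduli are pairwise coprime; N = 83·193·49·73 = 57299963.
N/83 = 690361; 690361 ≡ 50 (mod 83); 50·5 ≡ 1, so inverse 5.
N/193 = 296891; 296891 ≡ 57 (mod 193); 57·149 ≡ 1, so inverse 149.
N/49 = 1169387; 1169387 ≡ 2 (mod 49); 2·25 ≡ 1, so inverse 25.
N/73 = 784931; 784931 ≡ 35 (mod 73); 35·48 ≡ 1, so inverse 48.
m ≡ 53·690361·5 + 92·296891·149 + 33·1169387·25 + 65·784931·48 = 7666456488.
7666456488 mod 57299963 = 45561409.

45561409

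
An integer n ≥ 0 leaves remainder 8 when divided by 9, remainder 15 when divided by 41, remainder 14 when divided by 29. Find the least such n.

6452

The moduli are pairwise coprime; M = 9·41·29 = 10701.
M/9 = 1189; 1189 ≡ 1 (mod 9), inverse 1.
M/41 = 261; 261 ≡ 15 (mod 41); 15·11 ≡ 1, so inverse 11.
M/29 = 369; 369 ≡ 21 (mod 29); 21·18 ≡ 1, so inverse 18.
n ≡ 8·1189·1 + 15·261·11 + 14·369·18 = 145565.
145565 mod 10701 = 6452.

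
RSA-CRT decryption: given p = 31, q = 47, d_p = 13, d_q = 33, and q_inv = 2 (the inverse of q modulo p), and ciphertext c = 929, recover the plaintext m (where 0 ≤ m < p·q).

m₁ = c^(d_p) mod p: c ≡ 30 (mod 31), and 30^13 mod 31 = 30.
m₂ = c^(d_q) mod q: c ≡ 36 (mod 47), and 36^33 mod 47 = 42.
h = q_inv·(m₁ − m₂) mod p = 2·(30 − 42) mod 31 = 7.
m = m₂ + h·q = 42 + 7·47 = 371.

371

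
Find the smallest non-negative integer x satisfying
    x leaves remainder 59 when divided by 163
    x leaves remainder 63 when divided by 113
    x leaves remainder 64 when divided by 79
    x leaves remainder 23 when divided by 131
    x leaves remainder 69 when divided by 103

Combine the congruences pairwise.
From x ≡ 59 (mod 163) write x = 59 + 163t. Substituting into x ≡ 63 (mod 113) gives 163t ≡ 4 (mod 113), and since 50⁻¹ ≡ 52 (mod 113), t ≡ 95. Hence x ≡ 59 + 163·95 = 15544 (mod 18419).
From x ≡ 15544 (mod 18419) write x = 15544 + 18419t. Substituting into x ≡ 64 (mod 79) gives 18419t ≡ 4 (mod 79), and since 12⁻¹ ≡ 33 (mod 79), t ≡ 53. Hence x ≡ 15544 + 18419·53 = 991751 (mod 1455101).
From x ≡ 991751 (mod 1455101) write x = 991751 + 1455101t. Substituting into x ≡ 23 (mod 131) gives 1455101t ≡ 73 (mod 131), and since 84⁻¹ ≡ 39 (mod 131), t ≡ 96. Hence x ≡ 991751 + 1455101·96 = 140681447 (mod 190618231).
From x ≡ 140681447 (mod 190618231) write x = 140681447 + 190618231t. Substituting into x ≡ 69 (mod 103) gives 190618231t ≡ 39 (mod 103), and since 45⁻¹ ≡ 87 (mod 103), t ≡ 97. Hence x ≡ 140681447 + 190618231·97 = 18630649854 (mod 19633677793).

18630649854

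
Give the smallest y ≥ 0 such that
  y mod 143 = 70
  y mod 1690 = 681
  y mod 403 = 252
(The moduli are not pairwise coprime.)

384311

gcd(143, 1690) = 13 and 13 | (681 − 70), so the pair is consistent; merging gives y ≡ 12511 (mod 18590), where 18590 = lcm(143, 1690).
gcd(18590, 403) = 13 and 13 | (252 − 12511), so the pair is consistent; merging gives y ≡ 384311 (mod 576290), where 576290 = lcm(18590, 403).
The solution is unique modulo lcm(143, 1690, 403) = 576290.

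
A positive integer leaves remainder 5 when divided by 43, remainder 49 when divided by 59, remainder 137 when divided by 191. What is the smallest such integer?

251684

The moduli are pairwise coprime; N = 43·59·191 = 484567.
N/43 = 11269; 11269 ≡ 3 (mod 43); 3·29 ≡ 1, so inverse 29.
N/59 = 8213; 8213 ≡ 12 (mod 59); 12·5 ≡ 1, so inverse 5.
N/191 = 2537; 2537 ≡ 54 (mod 191); 54·46 ≡ 1, so inverse 46.
x ≡ 5·11269·29 + 49·8213·5 + 137·2537·46 = 19634364.
19634364 mod 484567 = 251684.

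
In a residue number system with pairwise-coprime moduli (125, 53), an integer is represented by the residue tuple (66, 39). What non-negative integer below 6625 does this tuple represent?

5816

Combine the congruences pairwise.
From x ≡ 66 (mod 125) write x = 66 + 125t. Substituting into x ≡ 39 (mod 53) gives 125t ≡ 26 (mod 53), and since 19⁻¹ ≡ 14 (mod 53), t ≡ 46. Hence x ≡ 66 + 125·46 = 5816 (mod 6625).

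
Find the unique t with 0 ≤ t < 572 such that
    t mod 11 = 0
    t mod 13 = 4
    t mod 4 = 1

121

The moduli are pairwise coprime; N = 11·13·4 = 572.
N/11 = 52; 52 ≡ 8 (mod 11); 8·7 ≡ 1, so inverse 7.
N/13 = 44; 44 ≡ 5 (mod 13); 5·8 ≡ 1, so inverse 8.
N/4 = 143; 143 ≡ 3 (mod 4); 3·3 ≡ 1, so inverse 3.
t ≡ 0·52·7 + 4·44·8 + 1·143·3 = 1837.
1837 mod 572 = 121.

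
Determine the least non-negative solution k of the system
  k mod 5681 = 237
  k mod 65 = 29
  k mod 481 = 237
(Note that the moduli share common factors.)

gcd(5681, 65) = 13 and 13 | (29 − 237), so the pair is consistent; merging gives k ≡ 11599 (mod 28405), where 28405 = lcm(5681, 65).
gcd(28405, 481) = 13 and 13 | (237 − 11599), so the pair is consistent; merging gives k ≡ 210434 (mod 1050985), where 1050985 = lcm(28405, 481).
The solution is unique modulo lcm(5681, 65, 481) = 1050985.

210434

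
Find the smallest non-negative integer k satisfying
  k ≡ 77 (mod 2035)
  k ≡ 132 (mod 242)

6182

gcd(2035, 242) = 11 and 11 | (132 − 77), so the pair is consistent; merging gives k ≡ 6182 (mod 44770), where 44770 = lcm(2035, 242).
The solution is unique modulo lcm(2035, 242) = 44770.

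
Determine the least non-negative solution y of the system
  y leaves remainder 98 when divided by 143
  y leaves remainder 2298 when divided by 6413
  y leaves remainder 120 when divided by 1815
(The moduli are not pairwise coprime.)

60015

gcd(143, 6413) = 11 and 11 | (2298 − 98), so the pair is consistent; merging gives y ≡ 60015 (mod 83369), where 83369 = lcm(143, 6413).
gcd(83369, 1815) = 121 and 121 | (120 − 60015), so the pair is consistent; merging gives y ≡ 60015 (mod 1250535), where 1250535 = lcm(83369, 1815).
The solution is unique modulo lcm(143, 6413, 1815) = 1250535.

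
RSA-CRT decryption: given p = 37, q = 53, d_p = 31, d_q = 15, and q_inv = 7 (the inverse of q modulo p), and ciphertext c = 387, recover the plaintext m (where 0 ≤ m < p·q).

150

m₁ = c^(d_p) mod p: c ≡ 17 (mod 37), and 17^31 mod 37 = 2.
m₂ = c^(d_q) mod q: c ≡ 16 (mod 53), and 16^15 mod 53 = 44.
h = q_inv·(m₁ − m₂) mod p = 7·(2 − 44) mod 37 = 2.
m = m₂ + h·q = 44 + 2·53 = 150.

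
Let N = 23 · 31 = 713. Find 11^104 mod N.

Mod 23: 11 ≡ 11; by Fermat, exponent reduces to 104 mod 22 = 16; 11^16 ≡ 18 (mod 23).
Mod 31: 11 ≡ 11; by Fermat, exponent reduces to 104 mod 30 = 14; 11^14 ≡ 14 (mod 31).
Combine by CRT: x ≡ 18 (mod 23), x ≡ 14 (mod 31) ⇒ x ≡ 386 (mod 713).

386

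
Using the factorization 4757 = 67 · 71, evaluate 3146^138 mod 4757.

Mod 67: 3146 ≡ 64; by Fermat, exponent reduces to 138 mod 66 = 6; 64^6 ≡ 59 (mod 67).
Mod 71: 3146 ≡ 22; by Fermat, exponent reduces to 138 mod 70 = 68; 22^68 ≡ 60 (mod 71).
Combine by CRT: x ≡ 59 (mod 67), x ≡ 60 (mod 71) ⇒ x ≡ 3610 (mod 4757).

3610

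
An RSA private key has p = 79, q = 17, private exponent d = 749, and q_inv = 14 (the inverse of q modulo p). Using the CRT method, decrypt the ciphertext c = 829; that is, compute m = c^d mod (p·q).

d_p = d mod (p−1) = 749 mod 78 = 47; d_q = d mod (q−1) = 13.
m₁ = c^(d_p) mod p: c ≡ 39 (mod 79), and 39^47 mod 79 = 54.
m₂ = c^(d_q) mod q: c ≡ 13 (mod 17), and 13^13 mod 17 = 13.
h = q_inv·(m₁ − m₂) mod p = 14·(54 − 13) mod 79 = 21.
m = m₂ + h·q = 13 + 21·17 = 370.

370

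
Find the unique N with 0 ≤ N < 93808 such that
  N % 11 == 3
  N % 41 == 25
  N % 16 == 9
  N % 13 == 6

From N ≡ 3 (mod 11) write N = 3 + 11t. Substituting into N ≡ 25 (mod 41) gives 11t ≡ 22 (mod 41), and since 11⁻¹ ≡ 15 (mod 41), t ≡ 2. Hence N ≡ 3 + 11·2 = 25 (mod 451).
From N ≡ 25 (mod 451) write N = 25 + 451t. Substituting into N ≡ 9 (mod 16) gives 451t ≡ 0 (mod 16), and since 3⁻¹ ≡ 11 (mod 16), t ≡ 0. Hence N ≡ 25 + 451·0 = 25 (mod 7216).
From N ≡ 25 (mod 7216) write N = 25 + 7216t. Substituting into N ≡ 6 (mod 13) gives 7216t ≡ 7 (mod 13), and since 1⁻¹ ≡ 1 (mod 13), t ≡ 7. Hence N ≡ 25 + 7216·7 = 50537 (mod 93808).

50537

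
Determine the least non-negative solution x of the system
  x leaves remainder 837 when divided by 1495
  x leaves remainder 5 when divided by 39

gcd(1495, 39) = 13 and 13 | (5 − 837), so the pair is consistent; merging gives x ≡ 3827 (mod 4485), where 4485 = lcm(1495, 39).
The solution is unique modulo lcm(1495, 39) = 4485.

3827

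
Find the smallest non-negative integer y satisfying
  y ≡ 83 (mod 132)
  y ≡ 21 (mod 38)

743

gcd(132, 38) = 2 and 2 | (21 − 83), so the pair is consistent; merging gives y ≡ 743 (mod 2508), where 2508 = lcm(132, 38).
The solution is unique modulo lcm(132, 38) = 2508.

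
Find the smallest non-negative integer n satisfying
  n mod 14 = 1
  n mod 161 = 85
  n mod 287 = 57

gcd(14, 161) = 7 and 7 | (85 − 1), so the pair is consistent; merging gives n ≡ 85 (mod 322), where 322 = lcm(14, 161).
gcd(322, 287) = 7 and 7 | (57 − 85), so the pair is consistent; merging gives n ≡ 10389 (mod 13202), where 13202 = lcm(322, 287).
The solution is unique modulo lcm(14, 161, 287) = 13202.

10389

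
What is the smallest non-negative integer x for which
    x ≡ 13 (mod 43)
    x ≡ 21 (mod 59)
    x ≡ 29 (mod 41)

84981

From x ≡ 13 (mod 43) write x = 13 + 43t. Substituting into x ≡ 21 (mod 59) gives 43t ≡ 8 (mod 59), and since 43⁻¹ ≡ 11 (mod 59), t ≡ 29. Hence x ≡ 13 + 43·29 = 1260 (mod 2537).
From x ≡ 1260 (mod 2537) write x = 1260 + 2537t. Substituting into x ≡ 29 (mod 41) gives 2537t ≡ 40 (mod 41), and since 36⁻¹ ≡ 8 (mod 41), t ≡ 33. Hence x ≡ 1260 + 2537·33 = 84981 (mod 104017).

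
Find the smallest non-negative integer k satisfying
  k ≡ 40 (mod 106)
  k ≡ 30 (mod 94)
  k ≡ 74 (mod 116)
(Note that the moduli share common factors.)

10746

Combine the congruences pairwise.
gcd(106, 94) = 2 and 2 | (30 − 40), so the pair is consistent; merging gives k ≡ 782 (mod 4982), where 4982 = lcm(106, 94).
gcd(4982, 116) = 2 and 2 | (74 − 782), so the pair is consistent; merging gives k ≡ 10746 (mod 288956), where 288956 = lcm(4982, 116).
The solution is unique modulo lcm(106, 94, 116) = 288956.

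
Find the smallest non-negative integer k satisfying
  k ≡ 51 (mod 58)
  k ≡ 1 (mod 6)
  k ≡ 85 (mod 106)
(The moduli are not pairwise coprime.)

1675

gcd(58, 6) = 2 and 2 | (1 − 51), so the pair is consistent; merging gives k ≡ 109 (mod 174), where 174 = lcm(58, 6).
gcd(174, 106) = 2 and 2 | (85 − 109), so the pair is consistent; merging gives k ≡ 1675 (mod 9222), where 9222 = lcm(174, 106).
The solution is unique modulo lcm(58, 6, 106) = 9222.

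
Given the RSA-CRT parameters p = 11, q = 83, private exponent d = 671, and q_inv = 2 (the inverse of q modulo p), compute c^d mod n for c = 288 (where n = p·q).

d_p = d mod (p−1) = 671 mod 10 = 1; d_q = d mod (q−1) = 15.
m₁ = c^(d_p) mod p: c ≡ 2 (mod 11), and 2^1 mod 11 = 2.
m₂ = c^(d_q) mod q: c ≡ 39 (mod 83), and 39^15 mod 83 = 74.
h = q_inv·(m₁ − m₂) mod p = 2·(2 − 74) mod 11 = 10.
m = m₂ + h·q = 74 + 10·83 = 904.

904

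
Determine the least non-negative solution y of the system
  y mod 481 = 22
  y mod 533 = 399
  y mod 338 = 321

435327

gcd(481, 533) = 13 and 13 | (399 − 22), so the pair is consistent; merging gives y ≡ 1465 (mod 19721), where 19721 = lcm(481, 533).
gcd(19721, 338) = 13 and 13 | (321 − 1465), so the pair is consistent; merging gives y ≡ 435327 (mod 512746), where 512746 = lcm(19721, 338).
The solution is unique modulo lcm(481, 533, 338) = 512746.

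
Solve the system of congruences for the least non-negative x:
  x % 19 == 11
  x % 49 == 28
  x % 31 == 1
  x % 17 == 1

The moduli are pairwise coprime; N = 19·49·31·17 = 490637.
N/19 = 25823; 25823 ≡ 2 (mod 19); 2·10 ≡ 1, so inverse 10.
N/49 = 10013; 10013 ≡ 17 (mod 49); 17·26 ≡ 1, so inverse 26.
N/31 = 15827; 15827 ≡ 17 (mod 31); 17·11 ≡ 1, so inverse 11.
N/17 = 28861; 28861 ≡ 12 (mod 17); 12·10 ≡ 1, so inverse 10.
x ≡ 11·25823·10 + 28·10013·26 + 1·15827·11 + 1·28861·10 = 10592701.
10592701 mod 490637 = 289324.

289324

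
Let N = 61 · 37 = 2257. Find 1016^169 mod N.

Mod 61: 1016 ≡ 40; by Fermat, exponent reduces to 169 mod 60 = 49; 40^49 ≡ 40 (mod 61).
Mod 37: 1016 ≡ 17; by Fermat, exponent reduces to 169 mod 36 = 25; 17^25 ≡ 22 (mod 37).
Combine by CRT: x ≡ 40 (mod 61), x ≡ 22 (mod 37) ⇒ x ≡ 1687 (mod 2257).

1687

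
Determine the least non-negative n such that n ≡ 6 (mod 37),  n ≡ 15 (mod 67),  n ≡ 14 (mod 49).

106344

Combine the congruences pairwise.
From n ≡ 6 (mod 37) write n = 6 + 37t. Substituting into n ≡ 15 (mod 67) gives 37t ≡ 9 (mod 67), and since 37⁻¹ ≡ 29 (mod 67), t ≡ 60. Hence n ≡ 6 + 37·60 = 2226 (mod 2479).
From n ≡ 2226 (mod 2479) write n = 2226 + 2479t. Substituting into n ≡ 14 (mod 49) gives 2479t ≡ 42 (mod 49), and since 29⁻¹ ≡ 22 (mod 49), t ≡ 42. Hence n ≡ 2226 + 2479·42 = 106344 (mod 121471).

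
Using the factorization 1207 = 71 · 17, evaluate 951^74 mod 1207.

Mod 71: 951 ≡ 28; by Fermat, exponent reduces to 74 mod 70 = 4; 28^4 ≡ 9 (mod 71).
Mod 17: 951 ≡ 16; by Fermat, exponent reduces to 74 mod 16 = 10; 16^10 ≡ 1 (mod 17).
Combine by CRT: x ≡ 9 (mod 71), x ≡ 1 (mod 17) ⇒ x ≡ 222 (mod 1207).

222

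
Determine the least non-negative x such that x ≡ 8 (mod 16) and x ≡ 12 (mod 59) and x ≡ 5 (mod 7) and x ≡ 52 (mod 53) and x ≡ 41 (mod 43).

6612968

The moduli are pairwise coprime; N = 16·59·7·53·43 = 15059632.
N/16 = 941227; 941227 ≡ 11 (mod 16); 11·3 ≡ 1, so inverse 3.
N/59 = 255248; 255248 ≡ 14 (mod 59); 14·38 ≡ 1, so inverse 38.
N/7 = 2151376; 2151376 ≡ 3 (mod 7); 3·5 ≡ 1, so inverse 5.
N/53 = 284144; 284144 ≡ 11 (mod 53); 11·29 ≡ 1, so inverse 29.
N/43 = 350224; 350224 ≡ 32 (mod 43); 32·39 ≡ 1, so inverse 39.
x ≡ 8·941227·3 + 12·255248·38 + 5·2151376·5 + 52·284144·29 + 41·350224·39 = 1181264264.
1181264264 mod 15059632 = 6612968.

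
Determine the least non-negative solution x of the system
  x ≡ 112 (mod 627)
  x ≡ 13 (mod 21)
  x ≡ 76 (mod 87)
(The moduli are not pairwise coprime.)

gcd(627, 21) = 3 and 3 | (13 − 112), so the pair is consistent; merging gives x ≡ 3247 (mod 4389), where 4389 = lcm(627, 21).
gcd(4389, 87) = 3 and 3 | (76 − 3247), so the pair is consistent; merging gives x ≡ 126139 (mod 127281), where 127281 = lcm(4389, 87).
The solution is unique modulo lcm(627, 21, 87) = 127281.

126139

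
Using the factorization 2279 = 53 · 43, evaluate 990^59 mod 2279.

259

Mod 53: 990 ≡ 36; by Fermat, exponent reduces to 59 mod 52 = 7; 36^7 ≡ 47 (mod 53).
Mod 43: 990 ≡ 1; by Fermat, exponent reduces to 59 mod 42 = 17; 1^17 ≡ 1 (mod 43).
Combine by CRT: x ≡ 47 (mod 53), x ≡ 1 (mod 43) ⇒ x ≡ 259 (mod 2279).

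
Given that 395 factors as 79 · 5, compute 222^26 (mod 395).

159

Mod 79: 222 ≡ 64; 64^26 ≡ 1 (mod 79).
Mod 5: 222 ≡ 2; by Fermat, exponent reduces to 26 mod 4 = 2; 2^2 ≡ 4 (mod 5).
Combine by CRT: x ≡ 1 (mod 79), x ≡ 4 (mod 5) ⇒ x ≡ 159 (mod 395).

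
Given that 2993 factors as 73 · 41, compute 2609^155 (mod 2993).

Mod 73: 2609 ≡ 54; by Fermat, exponent reduces to 155 mod 72 = 11; 54^11 ≡ 38 (mod 73).
Mod 41: 2609 ≡ 26; by Fermat, exponent reduces to 155 mod 40 = 35; 26^35 ≡ 38 (mod 41).
Combine by CRT: x ≡ 38 (mod 73), x ≡ 38 (mod 41) ⇒ x ≡ 38 (mod 2993).

38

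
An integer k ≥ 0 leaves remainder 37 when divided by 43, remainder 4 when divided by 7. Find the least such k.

123

Combine the congruences pairwise.
From k ≡ 37 (mod 43) write k = 37 + 43t. Substituting into k ≡ 4 (mod 7) gives 43t ≡ 2 (mod 7), and since 1⁻¹ ≡ 1 (mod 7), t ≡ 2. Hence k ≡ 37 + 43·2 = 123 (mod 301).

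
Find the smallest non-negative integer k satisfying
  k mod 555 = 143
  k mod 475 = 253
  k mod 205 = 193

gcd(555, 475) = 5 and 5 | (253 − 143), so the pair is consistent; merging gives k ≡ 20678 (mod 52725), where 52725 = lcm(555, 475).
gcd(52725, 205) = 5 and 5 | (193 − 20678), so the pair is consistent; merging gives k ≡ 1391528 (mod 2161725), where 2161725 = lcm(52725, 205).
The solution is unique modulo lcm(555, 475, 205) = 2161725.

1391528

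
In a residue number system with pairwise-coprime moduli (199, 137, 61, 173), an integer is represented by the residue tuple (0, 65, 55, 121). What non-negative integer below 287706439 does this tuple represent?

Combine the congruences pairwise.
From x ≡ 0 (mod 199) write x = 0 + 199t. Substituting into x ≡ 65 (mod 137) gives 199t ≡ 65 (mod 137), and since 62⁻¹ ≡ 42 (mod 137), t ≡ 127. Hence x ≡ 0 + 199·127 = 25273 (mod 27263).
From x ≡ 25273 (mod 27263) write x = 25273 + 27263t. Substituting into x ≡ 55 (mod 61) gives 27263t ≡ 36 (mod 61), and since 57⁻¹ ≡ 15 (mod 61), t ≡ 52. Hence x ≡ 25273 + 27263·52 = 1442949 (mod 1663043).
From x ≡ 1442949 (mod 1663043) write x = 1442949 + 1663043t. Substituting into x ≡ 121 (mod 173) gives 1663043t ≡ 165 (mod 173), and since 167⁻¹ ≡ 144 (mod 173), t ≡ 59. Hence x ≡ 1442949 + 1663043·59 = 99562486 (mod 287706439).

99562486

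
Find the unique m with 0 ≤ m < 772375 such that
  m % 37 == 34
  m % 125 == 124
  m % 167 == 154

423499

The moduli are pairwise coprime; N = 37·125·167 = 772375.
N/37 = 20875; 20875 ≡ 7 (mod 37); 7·16 ≡ 1, so inverse 16.
N/125 = 6179; 6179 ≡ 54 (mod 125); 54·44 ≡ 1, so inverse 44.
N/167 = 4625; 4625 ≡ 116 (mod 167); 116·36 ≡ 1, so inverse 36.
m ≡ 34·20875·16 + 124·6179·44 + 154·4625·36 = 70709624.
70709624 mod 772375 = 423499.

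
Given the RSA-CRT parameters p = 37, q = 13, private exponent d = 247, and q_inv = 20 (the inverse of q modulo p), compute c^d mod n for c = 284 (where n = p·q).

132

d_p = d mod (p−1) = 247 mod 36 = 31; d_q = d mod (q−1) = 7.
m₁ = c^(d_p) mod p: c ≡ 25 (mod 37), and 25^31 mod 37 = 21.
m₂ = c^(d_q) mod q: c ≡ 11 (mod 13), and 11^7 mod 13 = 2.
h = q_inv·(m₁ − m₂) mod p = 20·(21 − 2) mod 37 = 10.
m = m₂ + h·q = 2 + 10·13 = 132.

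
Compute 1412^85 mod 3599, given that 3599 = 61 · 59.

Mod 61: 1412 ≡ 9; by Fermat, exponent reduces to 85 mod 60 = 25; 9^25 ≡ 1 (mod 61).
Mod 59: 1412 ≡ 55; by Fermat, exponent reduces to 85 mod 58 = 27; 55^27 ≡ 11 (mod 59).
Combine by CRT: x ≡ 1 (mod 61), x ≡ 11 (mod 59) ⇒ x ≡ 306 (mod 3599).

306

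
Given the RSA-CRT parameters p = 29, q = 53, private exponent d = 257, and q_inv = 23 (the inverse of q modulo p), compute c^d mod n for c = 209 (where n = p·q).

d_p = d mod (p−1) = 257 mod 28 = 5; d_q = d mod (q−1) = 49.
m₁ = c^(d_p) mod p: c ≡ 6 (mod 29), and 6^5 mod 29 = 4.
m₂ = c^(d_q) mod q: c ≡ 50 (mod 53), and 50^49 mod 53 = 51.
h = q_inv·(m₁ − m₂) mod p = 23·(4 − 51) mod 29 = 21.
m = m₂ + h·q = 51 + 21·53 = 1164.

1164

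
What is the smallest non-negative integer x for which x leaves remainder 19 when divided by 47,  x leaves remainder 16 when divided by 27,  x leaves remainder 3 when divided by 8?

From x ≡ 19 (mod 47) write x = 19 + 47t. Substituting into x ≡ 16 (mod 27) gives 47t ≡ 24 (mod 27), and since 20⁻¹ ≡ 23 (mod 27), t ≡ 12. Hence x ≡ 19 + 47·12 = 583 (mod 1269).
From x ≡ 583 (mod 1269) write x = 583 + 1269t. Substituting into x ≡ 3 (mod 8) gives 1269t ≡ 4 (mod 8), and since 5⁻¹ ≡ 5 (mod 8), t ≡ 4. Hence x ≡ 583 + 1269·4 = 5659 (mod 10152).

5659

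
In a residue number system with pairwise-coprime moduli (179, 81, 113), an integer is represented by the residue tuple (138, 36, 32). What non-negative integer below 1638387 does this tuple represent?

The moduli are pairwise coprime; N = 179·81·113 = 1638387.
N/179 = 9153; 9153 ≡ 24 (mod 179); 24·97 ≡ 1, so inverse 97.
N/81 = 20227; 20227 ≡ 58 (mod 81); 58·7 ≡ 1, so inverse 7.
N/113 = 14499; 14499 ≡ 35 (mod 113); 35·42 ≡ 1, so inverse 42.
x ≡ 138·9153·97 + 36·20227·7 + 32·14499·42 = 147105918.
147105918 mod 1638387 = 1289475.

1289475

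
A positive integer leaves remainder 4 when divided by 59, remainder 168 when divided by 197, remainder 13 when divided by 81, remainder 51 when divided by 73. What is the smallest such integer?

62644198

The moduli are pairwise coprime; N = 59·197·81·73 = 68726799.
N/59 = 1164861; 1164861 ≡ 24 (mod 59); 24·32 ≡ 1, so inverse 32.
N/197 = 348867; 348867 ≡ 177 (mod 197); 177·128 ≡ 1, so inverse 128.
N/81 = 848479; 848479 ≡ 4 (mod 81); 4·61 ≡ 1, so inverse 61.
N/73 = 941463; 941463 ≡ 55 (mod 73); 55·4 ≡ 1, so inverse 4.
k ≡ 4·1164861·32 + 168·348867·128 + 13·848479·61 + 51·941463·4 = 8516040475.
8516040475 mod 68726799 = 62644198.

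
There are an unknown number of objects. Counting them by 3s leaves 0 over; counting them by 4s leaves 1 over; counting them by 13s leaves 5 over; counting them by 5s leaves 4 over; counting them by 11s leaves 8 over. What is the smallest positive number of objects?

The moduli are pairwise coprime; M = 3·4·13·5·11 = 8580.
M/3 = 2860; 2860 ≡ 1 (mod 3), inverse 1.
M/4 = 2145; 2145 ≡ 1 (mod 4), inverse 1.
M/13 = 660; 660 ≡ 10 (mod 13); 10·4 ≡ 1, so inverse 4.
M/5 = 1716; 1716 ≡ 1 (mod 5), inverse 1.
M/11 = 780; 780 ≡ 10 (mod 11); 10·10 ≡ 1, so inverse 10.
N ≡ 0·2860·1 + 1·2145·1 + 5·660·4 + 4·1716·1 + 8·780·10 = 84609.
84609 mod 8580 = 7389.

7389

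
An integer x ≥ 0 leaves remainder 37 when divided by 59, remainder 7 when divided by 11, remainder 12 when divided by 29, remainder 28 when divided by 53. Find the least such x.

576880

The moduli are pairwise coprime; N = 59·11·29·53 = 997513.
N/59 = 16907; 16907 ≡ 33 (mod 59); 33·34 ≡ 1, so inverse 34.
N/11 = 90683; 90683 ≡ 10 (mod 11); 10·10 ≡ 1, so inverse 10.
N/29 = 34397; 34397 ≡ 3 (mod 29); 3·10 ≡ 1, so inverse 10.
N/53 = 18821; 18821 ≡ 6 (mod 53); 6·9 ≡ 1, so inverse 9.
x ≡ 37·16907·34 + 7·90683·10 + 12·34397·10 + 28·18821·9 = 36487348.
36487348 mod 997513 = 576880.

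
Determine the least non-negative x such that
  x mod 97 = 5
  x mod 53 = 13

Combine the congruences pairwise.
From x ≡ 5 (mod 97) write x = 5 + 97t. Substituting into x ≡ 13 (mod 53) gives 97t ≡ 8 (mod 53), and since 44⁻¹ ≡ 47 (mod 53), t ≡ 5. Hence x ≡ 5 + 97·5 = 490 (mod 5141).

490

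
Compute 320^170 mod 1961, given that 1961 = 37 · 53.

1915

Mod 37: 320 ≡ 24; by Fermat, exponent reduces to 170 mod 36 = 26; 24^26 ≡ 28 (mod 37).
Mod 53: 320 ≡ 2; by Fermat, exponent reduces to 170 mod 52 = 14; 2^14 ≡ 7 (mod 53).
Combine by CRT: x ≡ 28 (mod 37), x ≡ 7 (mod 53) ⇒ x ≡ 1915 (mod 1961).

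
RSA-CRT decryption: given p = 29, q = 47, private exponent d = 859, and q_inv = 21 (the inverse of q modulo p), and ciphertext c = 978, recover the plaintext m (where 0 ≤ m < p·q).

955

d_p = d mod (p−1) = 859 mod 28 = 19; d_q = d mod (q−1) = 31.
m₁ = c^(d_p) mod p: c ≡ 21 (mod 29), and 21^19 mod 29 = 27.
m₂ = c^(d_q) mod q: c ≡ 38 (mod 47), and 38^31 mod 47 = 15.
h = q_inv·(m₁ − m₂) mod p = 21·(27 − 15) mod 29 = 20.
m = m₂ + h·q = 15 + 20·47 = 955.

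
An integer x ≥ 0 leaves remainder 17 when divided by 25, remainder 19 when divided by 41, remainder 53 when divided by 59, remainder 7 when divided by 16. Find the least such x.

From x ≡ 17 (mod 25) write x = 17 + 25t. Substituting into x ≡ 19 (mod 41) gives 25t ≡ 2 (mod 41), and since 25⁻¹ ≡ 23 (mod 41), t ≡ 5. Hence x ≡ 17 + 25·5 = 142 (mod 1025).
From x ≡ 142 (mod 1025) write x = 142 + 1025t. Substituting into x ≡ 53 (mod 59) gives 1025t ≡ 29 (mod 59), and since 22⁻¹ ≡ 51 (mod 59), t ≡ 4. Hence x ≡ 142 + 1025·4 = 4242 (mod 60475).
From x ≡ 4242 (mod 60475) write x = 4242 + 60475t. Substituting into x ≡ 7 (mod 16) gives 60475t ≡ 5 (mod 16), and since 11⁻¹ ≡ 3 (mod 16), t ≡ 15. Hence x ≡ 4242 + 60475·15 = 911367 (mod 967600).

911367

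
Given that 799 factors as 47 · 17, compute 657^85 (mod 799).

469

Mod 47: 657 ≡ 46; by Fermat, exponent reduces to 85 mod 46 = 39; 46^39 ≡ 46 (mod 47).
Mod 17: 657 ≡ 11; by Fermat, exponent reduces to 85 mod 16 = 5; 11^5 ≡ 10 (mod 17).
Combine by CRT: x ≡ 46 (mod 47), x ≡ 10 (mod 17) ⇒ x ≡ 469 (mod 799).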